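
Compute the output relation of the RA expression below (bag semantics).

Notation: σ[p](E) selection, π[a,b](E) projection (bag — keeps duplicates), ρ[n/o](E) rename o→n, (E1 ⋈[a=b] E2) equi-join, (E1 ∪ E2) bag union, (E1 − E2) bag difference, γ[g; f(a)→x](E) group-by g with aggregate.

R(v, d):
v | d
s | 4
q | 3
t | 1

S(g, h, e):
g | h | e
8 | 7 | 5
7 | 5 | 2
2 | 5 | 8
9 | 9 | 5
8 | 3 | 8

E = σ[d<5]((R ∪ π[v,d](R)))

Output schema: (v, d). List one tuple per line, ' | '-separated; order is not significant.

Row counts bottom-up:
  R → 3
  R → 3
  π[v,d](R) → 3
  (R ∪ π[v,d](R)) → 6
  σ[d<5]((R ∪ π[v,d](R))) → 6

== RESULT ==
v | d
q | 3
q | 3
s | 4
s | 4
t | 1
t | 1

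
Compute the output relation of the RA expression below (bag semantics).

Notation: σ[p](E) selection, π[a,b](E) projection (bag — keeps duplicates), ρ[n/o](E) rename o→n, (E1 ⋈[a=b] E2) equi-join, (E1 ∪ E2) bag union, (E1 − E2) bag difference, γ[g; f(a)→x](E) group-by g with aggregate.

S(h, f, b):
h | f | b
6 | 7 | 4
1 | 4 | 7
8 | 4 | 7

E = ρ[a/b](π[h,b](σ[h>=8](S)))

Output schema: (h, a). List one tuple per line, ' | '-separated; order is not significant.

Per-node cardinality:
  S → 3
  σ[h>=8](S) → 1
  π[h,b](σ[h>=8](S)) → 1
  ρ[a/b](π[h,b](σ[h>=8](S))) → 1

== RESULT ==
h | a
8 | 7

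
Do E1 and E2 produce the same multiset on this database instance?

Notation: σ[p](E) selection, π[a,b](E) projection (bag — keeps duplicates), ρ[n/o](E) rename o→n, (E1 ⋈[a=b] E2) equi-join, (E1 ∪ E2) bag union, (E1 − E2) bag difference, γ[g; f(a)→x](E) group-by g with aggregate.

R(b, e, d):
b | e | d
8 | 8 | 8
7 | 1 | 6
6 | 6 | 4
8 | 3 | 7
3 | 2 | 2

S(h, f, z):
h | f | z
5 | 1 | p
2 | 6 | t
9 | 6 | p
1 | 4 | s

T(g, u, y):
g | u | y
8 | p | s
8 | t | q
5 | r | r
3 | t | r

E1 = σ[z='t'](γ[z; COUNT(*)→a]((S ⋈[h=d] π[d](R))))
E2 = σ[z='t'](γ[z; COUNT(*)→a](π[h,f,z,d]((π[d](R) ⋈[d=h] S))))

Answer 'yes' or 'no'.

E1 row counts bottom-up:
  S → 4
  R → 5
  π[d](R) → 5
  (S ⋈[h=d] π[d](R)) → 1
  γ[z; COUNT(*)→a]((S ⋈[h=d] π[d](R))) → 1
  σ[z='t'](γ[z; COUNT(*)→a]((S ⋈[h=d] π[d](R)))) → 1
E2 row counts bottom-up:
  R → 5
  π[d](R) → 5
  S → 4
  (π[d](R) ⋈[d=h] S) → 1
  π[h,f,z,d]((π[d](R) ⋈[d=h] S)) → 1
  γ[z; COUNT(*)→a](π[h,f,z,d]((π[d](R) ⋈[d=h] S))) → 1
  σ[z='t'](γ[z; COUNT(*)→a](π[h,f,z,d]((π[d](R) ⋈[d=h] S)))) → 1

E1 and E2 produce the same multiset:
z | a
t | 1

yes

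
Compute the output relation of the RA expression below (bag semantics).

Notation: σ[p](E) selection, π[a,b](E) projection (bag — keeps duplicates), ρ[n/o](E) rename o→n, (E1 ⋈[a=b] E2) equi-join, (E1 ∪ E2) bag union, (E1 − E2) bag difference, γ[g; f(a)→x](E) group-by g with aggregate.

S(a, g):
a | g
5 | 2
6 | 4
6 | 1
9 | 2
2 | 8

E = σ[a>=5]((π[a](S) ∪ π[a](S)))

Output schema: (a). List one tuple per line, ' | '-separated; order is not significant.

Row counts bottom-up:
  S → 5
  π[a](S) → 5
  S → 5
  π[a](S) → 5
  (π[a](S) ∪ π[a](S)) → 10
  σ[a>=5]((π[a](S) ∪ π[a](S))) → 8

== RESULT ==
a
5
5
6
6
6
6
9
9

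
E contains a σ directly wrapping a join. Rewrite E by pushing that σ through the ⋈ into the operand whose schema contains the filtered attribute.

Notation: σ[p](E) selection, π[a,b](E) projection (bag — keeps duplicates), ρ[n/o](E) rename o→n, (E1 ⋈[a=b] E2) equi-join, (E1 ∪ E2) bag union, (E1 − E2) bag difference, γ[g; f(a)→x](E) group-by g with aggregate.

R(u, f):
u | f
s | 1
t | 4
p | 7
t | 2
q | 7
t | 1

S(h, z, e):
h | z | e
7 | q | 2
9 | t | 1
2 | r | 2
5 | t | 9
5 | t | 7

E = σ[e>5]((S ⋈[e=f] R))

σ filters on e, owned by the left side.
E' = (σ[e>5](S) ⋈[e=f] R)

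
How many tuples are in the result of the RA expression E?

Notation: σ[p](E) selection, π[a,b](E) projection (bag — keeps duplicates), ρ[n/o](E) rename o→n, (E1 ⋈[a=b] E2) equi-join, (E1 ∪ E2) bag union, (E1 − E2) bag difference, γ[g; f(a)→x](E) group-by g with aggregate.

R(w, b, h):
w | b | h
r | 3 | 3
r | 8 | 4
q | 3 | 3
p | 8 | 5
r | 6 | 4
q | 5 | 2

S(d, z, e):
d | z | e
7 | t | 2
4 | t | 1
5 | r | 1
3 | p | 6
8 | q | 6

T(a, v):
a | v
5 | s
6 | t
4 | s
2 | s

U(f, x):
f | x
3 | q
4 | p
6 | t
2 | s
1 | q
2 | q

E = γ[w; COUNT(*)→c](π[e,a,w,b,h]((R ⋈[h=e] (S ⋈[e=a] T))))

Row counts bottom-up:
  R → 6
  S → 5
  T → 4
  (S ⋈[e=a] T) → 3
  (R ⋈[h=e] (S ⋈[e=a] T)) → 1
  π[e,a,w,b,h]((R ⋈[h=e] (S ⋈[e=a] T))) → 1
  γ[w; COUNT(*)→c](π[e,a,w,b,h]((R ⋈[h=e] (S ⋈[e=a] T)))) → 1

|E| = 1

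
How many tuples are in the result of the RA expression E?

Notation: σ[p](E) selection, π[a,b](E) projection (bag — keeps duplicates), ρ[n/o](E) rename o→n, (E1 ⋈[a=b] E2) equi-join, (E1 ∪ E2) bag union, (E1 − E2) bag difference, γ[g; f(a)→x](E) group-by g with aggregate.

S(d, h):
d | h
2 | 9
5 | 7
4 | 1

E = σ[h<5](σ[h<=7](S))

Stepwise |·|:
  S → 3
  σ[h<=7](S) → 2
  σ[h<5](σ[h<=7](S)) → 1

|E| = 1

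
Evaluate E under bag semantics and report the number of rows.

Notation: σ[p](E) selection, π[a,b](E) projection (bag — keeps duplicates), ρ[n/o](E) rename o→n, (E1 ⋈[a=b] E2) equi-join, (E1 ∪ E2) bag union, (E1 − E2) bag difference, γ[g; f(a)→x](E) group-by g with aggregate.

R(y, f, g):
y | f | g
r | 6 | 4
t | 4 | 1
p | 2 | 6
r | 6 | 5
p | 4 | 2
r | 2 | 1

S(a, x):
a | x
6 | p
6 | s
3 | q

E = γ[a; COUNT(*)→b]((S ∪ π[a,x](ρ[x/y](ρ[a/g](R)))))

Stepwise |·|:
  S → 3
  R → 6
  ρ[a/g](R) → 6
  ρ[x/y](ρ[a/g](R)) → 6
  π[a,x](ρ[x/y](ρ[a/g](R))) → 6
  (S ∪ π[a,x](ρ[x/y](ρ[a/g](R)))) → 9
  γ[a; COUNT(*)→b]((S ∪ π[a,x](ρ[x/y](ρ[a/g](R))))) → 6

|E| = 6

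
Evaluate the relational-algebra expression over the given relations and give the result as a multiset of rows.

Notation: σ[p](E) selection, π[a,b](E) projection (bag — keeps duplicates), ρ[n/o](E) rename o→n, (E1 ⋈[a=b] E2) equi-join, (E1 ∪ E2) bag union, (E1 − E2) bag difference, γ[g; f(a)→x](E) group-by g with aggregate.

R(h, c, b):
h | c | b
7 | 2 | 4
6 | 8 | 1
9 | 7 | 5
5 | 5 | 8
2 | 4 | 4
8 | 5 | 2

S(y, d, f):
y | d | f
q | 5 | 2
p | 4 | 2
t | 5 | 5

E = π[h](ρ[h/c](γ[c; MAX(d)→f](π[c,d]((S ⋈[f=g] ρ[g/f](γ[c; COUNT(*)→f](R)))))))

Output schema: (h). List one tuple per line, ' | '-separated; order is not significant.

Per-node cardinality:
  S → 3
  R → 6
  γ[c; COUNT(*)→f](R) → 5
  ρ[g/f](γ[c; COUNT(*)→f](R)) → 5
  (S ⋈[f=g] ρ[g/f](γ[c; COUNT(*)→f](R))) → 2
  π[c,d]((S ⋈[f=g] ρ[g/f](γ[c; COUNT(*)→f](R)))) → 2
  γ[c; MAX(d)→f](π[c,d]((S ⋈[f=g] ρ[g/f](γ[c; COUNT(*)→f](R))))) → 1
  ρ[h/c](γ[c; MAX(d)→f](π[c,d]((S ⋈[f=g] ρ[g/f](γ[c; COUNT(*)→f](R)))))) → 1
  π[h](ρ[h/c](γ[c; MAX(d)→f](π[c,d]((S ⋈[f=g] ρ[g/f](γ[c; COUNT(*)→f](R))))))) → 1

== RESULT ==
h
5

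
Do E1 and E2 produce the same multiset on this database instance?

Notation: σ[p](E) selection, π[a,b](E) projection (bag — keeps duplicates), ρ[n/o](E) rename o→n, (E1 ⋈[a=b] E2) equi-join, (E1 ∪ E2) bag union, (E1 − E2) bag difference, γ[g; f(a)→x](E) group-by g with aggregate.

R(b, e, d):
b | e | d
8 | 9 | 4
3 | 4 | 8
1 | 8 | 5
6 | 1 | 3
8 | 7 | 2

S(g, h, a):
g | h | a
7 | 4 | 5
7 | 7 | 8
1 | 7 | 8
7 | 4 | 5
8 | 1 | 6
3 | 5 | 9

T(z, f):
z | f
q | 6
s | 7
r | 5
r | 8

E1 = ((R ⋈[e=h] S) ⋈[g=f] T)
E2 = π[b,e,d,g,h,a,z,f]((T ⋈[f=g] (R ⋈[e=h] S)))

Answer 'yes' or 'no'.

E1 per-node cardinality:
  R → 5
  S → 6
  (R ⋈[e=h] S) → 5
  T → 4
  ((R ⋈[e=h] S) ⋈[g=f] T) → 4
E2 per-node cardinality:
  T → 4
  R → 5
  S → 6
  (R ⋈[e=h] S) → 5
  (T ⋈[f=g] (R ⋈[e=h] S)) → 4
  π[b,e,d,g,h,a,z,f]((T ⋈[f=g] (R ⋈[e=h] S))) → 4

E1 and E2 produce the same multiset:
b | e | d | g | h | a | z | f
3 | 4 | 8 | 7 | 4 | 5 | s | 7
3 | 4 | 8 | 7 | 4 | 5 | s | 7
6 | 1 | 3 | 8 | 1 | 6 | r | 8
8 | 7 | 2 | 7 | 7 | 8 | s | 7

yes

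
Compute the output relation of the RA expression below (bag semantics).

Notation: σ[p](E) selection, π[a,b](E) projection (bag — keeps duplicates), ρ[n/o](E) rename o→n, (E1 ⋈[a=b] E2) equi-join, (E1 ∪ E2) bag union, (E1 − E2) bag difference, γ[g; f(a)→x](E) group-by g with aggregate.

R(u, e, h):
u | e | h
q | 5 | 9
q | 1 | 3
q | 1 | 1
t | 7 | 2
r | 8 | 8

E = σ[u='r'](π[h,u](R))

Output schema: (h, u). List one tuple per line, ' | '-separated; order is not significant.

Row counts bottom-up:
  R → 5
  π[h,u](R) → 5
  σ[u='r'](π[h,u](R)) → 1

== RESULT ==
h | u
8 | r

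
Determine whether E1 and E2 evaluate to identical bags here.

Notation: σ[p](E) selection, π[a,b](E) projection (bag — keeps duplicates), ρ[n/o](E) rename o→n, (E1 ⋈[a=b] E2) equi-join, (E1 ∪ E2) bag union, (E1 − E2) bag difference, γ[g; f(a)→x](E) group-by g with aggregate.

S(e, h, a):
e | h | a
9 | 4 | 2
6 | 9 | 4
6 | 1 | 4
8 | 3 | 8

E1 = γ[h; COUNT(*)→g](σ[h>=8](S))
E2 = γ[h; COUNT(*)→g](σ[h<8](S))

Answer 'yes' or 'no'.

E1 stepwise |·|:
  S → 4
  σ[h>=8](S) → 1
  γ[h; COUNT(*)→g](σ[h>=8](S)) → 1
E2 stepwise |·|:
  S → 4
  σ[h<8](S) → 3
  γ[h; COUNT(*)→g](σ[h<8](S)) → 3

E1 result:
h | g
9 | 1
E2 result:
h | g
1 | 1
3 | 1
4 | 1
Witness: (3, 1) appears 0× in E1 but 1× in E2.

no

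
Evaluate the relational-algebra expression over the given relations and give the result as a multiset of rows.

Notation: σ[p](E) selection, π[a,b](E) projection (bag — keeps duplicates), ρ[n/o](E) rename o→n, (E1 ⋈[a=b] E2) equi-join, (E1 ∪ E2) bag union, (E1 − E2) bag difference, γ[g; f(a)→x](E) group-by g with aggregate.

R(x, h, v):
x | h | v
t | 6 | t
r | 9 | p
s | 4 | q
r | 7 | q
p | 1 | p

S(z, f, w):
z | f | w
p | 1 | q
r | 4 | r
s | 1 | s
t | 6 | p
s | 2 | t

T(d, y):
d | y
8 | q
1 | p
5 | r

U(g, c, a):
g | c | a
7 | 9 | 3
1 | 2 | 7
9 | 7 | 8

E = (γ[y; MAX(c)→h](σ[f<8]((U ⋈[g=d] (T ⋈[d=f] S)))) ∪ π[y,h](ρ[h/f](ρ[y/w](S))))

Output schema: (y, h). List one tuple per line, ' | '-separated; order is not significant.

Stepwise |·|:
  U → 3
  T → 3
  S → 5
  (T ⋈[d=f] S) → 2
  (U ⋈[g=d] (T ⋈[d=f] S)) → 2
  σ[f<8]((U ⋈[g=d] (T ⋈[d=f] S))) → 2
  γ[y; MAX(c)→h](σ[f<8]((U ⋈[g=d] (T ⋈[d=f] S)))) → 1
  S → 5
  ρ[y/w](S) → 5
  ρ[h/f](ρ[y/w](S)) → 5
  π[y,h](ρ[h/f](ρ[y/w](S))) → 5
  (γ[y; MAX(c)→h](σ[f<8]((U ⋈[g=d] (T ⋈[d=f] S)))) ∪ π[y,h](ρ[h/f](ρ[y/w](S)))) → 6

== RESULT ==
y | h
p | 2
p | 6
q | 1
r | 4
s | 1
t | 2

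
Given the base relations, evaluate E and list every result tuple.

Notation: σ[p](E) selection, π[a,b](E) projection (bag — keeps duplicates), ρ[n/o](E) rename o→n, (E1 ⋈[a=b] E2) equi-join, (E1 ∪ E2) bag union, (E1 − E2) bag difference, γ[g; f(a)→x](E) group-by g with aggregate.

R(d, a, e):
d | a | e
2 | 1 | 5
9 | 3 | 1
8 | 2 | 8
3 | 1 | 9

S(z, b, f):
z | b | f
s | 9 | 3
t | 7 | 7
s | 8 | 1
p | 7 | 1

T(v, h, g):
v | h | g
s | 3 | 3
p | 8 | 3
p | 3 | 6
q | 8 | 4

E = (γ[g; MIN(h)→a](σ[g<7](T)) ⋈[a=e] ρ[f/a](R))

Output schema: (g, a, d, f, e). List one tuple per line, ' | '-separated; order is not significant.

Row counts bottom-up:
  T → 4
  σ[g<7](T) → 4
  γ[g; MIN(h)→a](σ[g<7](T)) → 3
  R → 4
  ρ[f/a](R) → 4
  (γ[g; MIN(h)→a](σ[g<7](T)) ⋈[a=e] ρ[f/a](R)) → 1

== RESULT ==
g | a | d | f | e
4 | 8 | 8 | 2 | 8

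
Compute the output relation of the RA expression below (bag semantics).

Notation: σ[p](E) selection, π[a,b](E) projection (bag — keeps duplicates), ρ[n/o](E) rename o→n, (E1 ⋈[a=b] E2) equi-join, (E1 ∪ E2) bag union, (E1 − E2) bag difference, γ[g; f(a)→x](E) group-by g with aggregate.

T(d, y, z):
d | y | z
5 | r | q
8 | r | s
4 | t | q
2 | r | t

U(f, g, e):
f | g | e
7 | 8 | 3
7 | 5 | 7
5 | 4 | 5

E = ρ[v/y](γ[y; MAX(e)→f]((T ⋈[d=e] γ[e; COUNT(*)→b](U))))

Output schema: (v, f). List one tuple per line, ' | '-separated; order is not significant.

Stepwise |·|:
  T → 4
  U → 3
  γ[e; COUNT(*)→b](U) → 3
  (T ⋈[d=e] γ[e; COUNT(*)→b](U)) → 1
  γ[y; MAX(e)→f]((T ⋈[d=e] γ[e; COUNT(*)→b](U))) → 1
  ρ[v/y](γ[y; MAX(e)→f]((T ⋈[d=e] γ[e; COUNT(*)→b](U)))) → 1

== RESULT ==
v | f
r | 5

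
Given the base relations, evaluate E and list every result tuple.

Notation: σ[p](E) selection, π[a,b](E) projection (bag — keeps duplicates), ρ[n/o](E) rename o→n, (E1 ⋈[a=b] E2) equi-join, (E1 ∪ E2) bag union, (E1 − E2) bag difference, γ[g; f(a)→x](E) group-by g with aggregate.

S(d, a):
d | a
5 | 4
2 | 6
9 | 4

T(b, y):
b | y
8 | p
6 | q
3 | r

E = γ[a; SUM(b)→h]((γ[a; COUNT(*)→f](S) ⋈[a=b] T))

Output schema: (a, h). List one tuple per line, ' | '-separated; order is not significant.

Row counts bottom-up:
  S → 3
  γ[a; COUNT(*)→f](S) → 2
  T → 3
  (γ[a; COUNT(*)→f](S) ⋈[a=b] T) → 1
  γ[a; SUM(b)→h]((γ[a; COUNT(*)→f](S) ⋈[a=b] T)) → 1

== RESULT ==
a | h
6 | 6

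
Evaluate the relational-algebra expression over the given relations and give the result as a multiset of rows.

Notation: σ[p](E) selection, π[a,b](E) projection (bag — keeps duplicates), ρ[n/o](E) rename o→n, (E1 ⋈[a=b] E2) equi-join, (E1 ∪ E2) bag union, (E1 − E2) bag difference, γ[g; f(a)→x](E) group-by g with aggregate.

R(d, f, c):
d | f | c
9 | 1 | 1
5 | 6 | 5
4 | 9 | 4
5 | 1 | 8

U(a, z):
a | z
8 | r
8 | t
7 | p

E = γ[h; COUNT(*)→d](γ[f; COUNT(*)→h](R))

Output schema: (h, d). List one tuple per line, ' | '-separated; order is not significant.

Row counts bottom-up:
  R → 4
  γ[f; COUNT(*)→h](R) → 3
  γ[h; COUNT(*)→d](γ[f; COUNT(*)→h](R)) → 2

== RESULT ==
h | d
1 | 2
2 | 1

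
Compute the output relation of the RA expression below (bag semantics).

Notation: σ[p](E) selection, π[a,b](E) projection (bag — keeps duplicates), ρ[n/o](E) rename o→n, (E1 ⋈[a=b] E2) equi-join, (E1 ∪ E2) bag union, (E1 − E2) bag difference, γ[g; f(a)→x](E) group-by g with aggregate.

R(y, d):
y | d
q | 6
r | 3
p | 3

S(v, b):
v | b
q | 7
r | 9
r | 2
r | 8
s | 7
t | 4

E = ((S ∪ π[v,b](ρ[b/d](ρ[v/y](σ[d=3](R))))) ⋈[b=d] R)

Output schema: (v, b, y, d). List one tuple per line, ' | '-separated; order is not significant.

Per-node cardinality:
  S → 6
  R → 3
  σ[d=3](R) → 2
  ρ[v/y](σ[d=3](R)) → 2
  ρ[b/d](ρ[v/y](σ[d=3](R))) → 2
  π[v,b](ρ[b/d](ρ[v/y](σ[d=3](R)))) → 2
  (S ∪ π[v,b](ρ[b/d](ρ[v/y](σ[d=3](R))))) → 8
  R → 3
  ((S ∪ π[v,b](ρ[b/d](ρ[v/y](σ[d=3](R))))) ⋈[b=d] R) → 4

== RESULT ==
v | b | y | d
p | 3 | p | 3
p | 3 | r | 3
r | 3 | p | 3
r | 3 | r | 3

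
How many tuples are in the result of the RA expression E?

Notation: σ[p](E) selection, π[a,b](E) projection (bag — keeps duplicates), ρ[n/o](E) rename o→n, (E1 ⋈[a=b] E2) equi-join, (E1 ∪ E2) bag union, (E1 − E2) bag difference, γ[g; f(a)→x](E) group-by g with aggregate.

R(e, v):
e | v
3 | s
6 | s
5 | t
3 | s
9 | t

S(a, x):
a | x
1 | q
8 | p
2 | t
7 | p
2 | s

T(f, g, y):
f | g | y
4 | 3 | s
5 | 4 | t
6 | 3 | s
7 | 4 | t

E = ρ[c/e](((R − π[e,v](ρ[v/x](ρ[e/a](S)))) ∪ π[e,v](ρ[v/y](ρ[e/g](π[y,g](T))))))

Stepwise |·|:
  R → 5
  S → 5
  ρ[e/a](S) → 5
  ρ[v/x](ρ[e/a](S)) → 5
  π[e,v](ρ[v/x](ρ[e/a](S))) → 5
  (R − π[e,v](ρ[v/x](ρ[e/a](S)))) → 5
  T → 4
  π[y,g](T) → 4
  ρ[e/g](π[y,g](T)) → 4
  ρ[v/y](ρ[e/g](π[y,g](T))) → 4
  π[e,v](ρ[v/y](ρ[e/g](π[y,g](T)))) → 4
  ((R − π[e,v](ρ[v/x](ρ[e/a](S)))) ∪ π[e,v](ρ[v/y](ρ[e/g](π[y,g](T))))) → 9
  ρ[c/e](((R − π[e,v](ρ[v/x](ρ[e/a](S)))) ∪ π[e,v](ρ[v/y](ρ[e/g](π[y,g](T)))))) → 9

|E| = 9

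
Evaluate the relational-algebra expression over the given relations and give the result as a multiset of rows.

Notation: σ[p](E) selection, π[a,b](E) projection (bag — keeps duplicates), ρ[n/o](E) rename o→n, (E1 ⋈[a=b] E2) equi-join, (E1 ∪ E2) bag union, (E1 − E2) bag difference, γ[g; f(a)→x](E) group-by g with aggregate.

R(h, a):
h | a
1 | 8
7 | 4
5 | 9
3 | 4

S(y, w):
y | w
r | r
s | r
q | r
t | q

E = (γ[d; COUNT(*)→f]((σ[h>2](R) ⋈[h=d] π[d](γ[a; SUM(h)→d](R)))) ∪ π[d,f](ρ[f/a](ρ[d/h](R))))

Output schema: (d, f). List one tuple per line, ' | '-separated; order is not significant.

Subexpression sizes:
  R → 4
  σ[h>2](R) → 3
  R → 4
  γ[a; SUM(h)→d](R) → 3
  π[d](γ[a; SUM(h)→d](R)) → 3
  (σ[h>2](R) ⋈[h=d] π[d](γ[a; SUM(h)→d](R))) → 1
  γ[d; COUNT(*)→f]((σ[h>2](R) ⋈[h=d] π[d](γ[a; SUM(h)→d](R)))) → 1
  R → 4
  ρ[d/h](R) → 4
  ρ[f/a](ρ[d/h](R)) → 4
  π[d,f](ρ[f/a](ρ[d/h](R))) → 4
  (γ[d; COUNT(*)→f]((σ[h>2](R) ⋈[h=d] π[d](γ[a; SUM(h)→d](R)))) ∪ π[d,f](ρ[f/a](ρ[d/h](R)))) → 5

== RESULT ==
d | f
1 | 8
3 | 4
5 | 1
5 | 9
7 | 4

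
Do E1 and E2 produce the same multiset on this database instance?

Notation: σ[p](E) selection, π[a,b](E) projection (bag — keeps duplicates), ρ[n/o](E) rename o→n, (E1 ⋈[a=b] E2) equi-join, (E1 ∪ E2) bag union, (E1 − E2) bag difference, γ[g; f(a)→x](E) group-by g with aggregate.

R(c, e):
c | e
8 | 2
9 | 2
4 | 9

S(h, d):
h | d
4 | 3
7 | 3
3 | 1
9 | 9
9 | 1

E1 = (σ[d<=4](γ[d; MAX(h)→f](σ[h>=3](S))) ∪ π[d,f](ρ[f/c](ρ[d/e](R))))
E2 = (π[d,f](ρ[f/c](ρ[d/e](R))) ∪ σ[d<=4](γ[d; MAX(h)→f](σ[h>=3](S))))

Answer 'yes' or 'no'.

E1 per-node cardinality:
  S → 5
  σ[h>=3](S) → 5
  γ[d; MAX(h)→f](σ[h>=3](S)) → 3
  σ[d<=4](γ[d; MAX(h)→f](σ[h>=3](S))) → 2
  R → 3
  ρ[d/e](R) → 3
  ρ[f/c](ρ[d/e](R)) → 3
  π[d,f](ρ[f/c](ρ[d/e](R))) → 3
  (σ[d<=4](γ[d; MAX(h)→f](σ[h>=3](S))) ∪ π[d,f](ρ[f/c](ρ[d/e](R)))) → 5
E2 per-node cardinality:
  R → 3
  ρ[d/e](R) → 3
  ρ[f/c](ρ[d/e](R)) → 3
  π[d,f](ρ[f/c](ρ[d/e](R))) → 3
  S → 5
  σ[h>=3](S) → 5
  γ[d; MAX(h)→f](σ[h>=3](S)) → 3
  σ[d<=4](γ[d; MAX(h)→f](σ[h>=3](S))) → 2
  (π[d,f](ρ[f/c](ρ[d/e](R))) ∪ σ[d<=4](γ[d; MAX(h)→f](σ[h>=3](S)))) → 5

E1 and E2 produce the same multiset:
d | f
1 | 9
2 | 8
2 | 9
3 | 7
9 | 4

yes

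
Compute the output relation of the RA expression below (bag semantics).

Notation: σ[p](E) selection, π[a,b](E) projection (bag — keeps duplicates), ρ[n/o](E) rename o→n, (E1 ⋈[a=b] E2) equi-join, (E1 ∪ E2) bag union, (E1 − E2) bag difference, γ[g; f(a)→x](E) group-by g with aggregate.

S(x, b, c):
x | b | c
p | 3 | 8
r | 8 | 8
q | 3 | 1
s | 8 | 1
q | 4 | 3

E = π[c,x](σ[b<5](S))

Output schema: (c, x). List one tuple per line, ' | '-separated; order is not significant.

Stepwise |·|:
  S → 5
  σ[b<5](S) → 3
  π[c,x](σ[b<5](S)) → 3

== RESULT ==
c | x
1 | q
3 | q
8 | p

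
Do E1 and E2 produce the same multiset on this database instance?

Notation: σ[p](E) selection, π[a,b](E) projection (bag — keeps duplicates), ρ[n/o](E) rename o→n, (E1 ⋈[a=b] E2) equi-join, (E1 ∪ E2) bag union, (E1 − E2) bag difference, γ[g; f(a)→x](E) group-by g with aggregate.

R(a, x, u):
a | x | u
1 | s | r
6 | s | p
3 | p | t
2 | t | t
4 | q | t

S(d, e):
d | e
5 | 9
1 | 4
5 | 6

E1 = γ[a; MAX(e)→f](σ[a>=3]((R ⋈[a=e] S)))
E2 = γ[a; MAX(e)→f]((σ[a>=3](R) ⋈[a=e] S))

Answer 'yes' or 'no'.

E1 per-node cardinality:
  R → 5
  S → 3
  (R ⋈[a=e] S) → 2
  σ[a>=3]((R ⋈[a=e] S)) → 2
  γ[a; MAX(e)→f](σ[a>=3]((R ⋈[a=e] S))) → 2
E2 per-node cardinality:
  R → 5
  σ[a>=3](R) → 3
  S → 3
  (σ[a>=3](R) ⋈[a=e] S) → 2
  γ[a; MAX(e)→f]((σ[a>=3](R) ⋈[a=e] S)) → 2

E1 and E2 produce the same multiset:
a | f
4 | 4
6 | 6

yes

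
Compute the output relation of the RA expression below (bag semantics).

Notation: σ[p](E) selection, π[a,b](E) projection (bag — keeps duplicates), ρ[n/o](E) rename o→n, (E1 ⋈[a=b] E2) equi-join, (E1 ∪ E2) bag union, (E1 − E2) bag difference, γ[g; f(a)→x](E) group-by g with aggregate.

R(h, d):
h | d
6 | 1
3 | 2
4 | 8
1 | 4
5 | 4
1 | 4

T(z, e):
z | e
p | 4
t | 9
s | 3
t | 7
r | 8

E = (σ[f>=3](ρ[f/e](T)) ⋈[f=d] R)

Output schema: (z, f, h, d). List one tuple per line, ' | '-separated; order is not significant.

Stepwise |·|:
  T → 5
  ρ[f/e](T) → 5
  σ[f>=3](ρ[f/e](T)) → 5
  R → 6
  (σ[f>=3](ρ[f/e](T)) ⋈[f=d] R) → 4

== RESULT ==
z | f | h | d
p | 4 | 1 | 4
p | 4 | 1 | 4
p | 4 | 5 | 4
r | 8 | 4 | 8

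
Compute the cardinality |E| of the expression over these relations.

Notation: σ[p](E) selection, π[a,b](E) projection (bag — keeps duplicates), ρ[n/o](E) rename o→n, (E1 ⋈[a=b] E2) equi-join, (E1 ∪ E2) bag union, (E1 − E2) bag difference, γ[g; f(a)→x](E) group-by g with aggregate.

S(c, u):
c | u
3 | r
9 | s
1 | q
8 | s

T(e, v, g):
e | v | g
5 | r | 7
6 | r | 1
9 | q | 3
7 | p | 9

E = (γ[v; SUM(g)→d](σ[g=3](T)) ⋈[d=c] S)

Per-node cardinality:
  T → 4
  σ[g=3](T) → 1
  γ[v; SUM(g)→d](σ[g=3](T)) → 1
  S → 4
  (γ[v; SUM(g)→d](σ[g=3](T)) ⋈[d=c] S) → 1

|E| = 1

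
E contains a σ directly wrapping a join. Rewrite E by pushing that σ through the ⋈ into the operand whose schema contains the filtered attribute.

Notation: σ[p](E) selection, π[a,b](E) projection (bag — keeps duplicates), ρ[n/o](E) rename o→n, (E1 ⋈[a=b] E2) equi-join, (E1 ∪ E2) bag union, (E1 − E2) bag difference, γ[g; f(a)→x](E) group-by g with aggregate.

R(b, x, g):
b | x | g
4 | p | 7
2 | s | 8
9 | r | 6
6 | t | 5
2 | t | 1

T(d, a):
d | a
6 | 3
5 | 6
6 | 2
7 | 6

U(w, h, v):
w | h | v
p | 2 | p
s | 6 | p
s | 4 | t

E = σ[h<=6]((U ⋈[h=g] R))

σ filters on h, owned by the left side.
E' = (σ[h<=6](U) ⋈[h=g] R)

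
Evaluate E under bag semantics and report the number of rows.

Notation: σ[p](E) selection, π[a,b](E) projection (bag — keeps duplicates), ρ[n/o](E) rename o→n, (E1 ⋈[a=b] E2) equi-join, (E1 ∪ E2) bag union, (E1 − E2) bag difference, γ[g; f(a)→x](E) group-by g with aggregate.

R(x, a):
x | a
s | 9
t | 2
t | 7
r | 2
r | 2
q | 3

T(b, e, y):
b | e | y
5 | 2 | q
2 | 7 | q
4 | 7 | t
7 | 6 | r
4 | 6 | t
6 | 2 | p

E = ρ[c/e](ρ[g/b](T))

Row counts bottom-up:
  T → 6
  ρ[g/b](T) → 6
  ρ[c/e](ρ[g/b](T)) → 6

|E| = 6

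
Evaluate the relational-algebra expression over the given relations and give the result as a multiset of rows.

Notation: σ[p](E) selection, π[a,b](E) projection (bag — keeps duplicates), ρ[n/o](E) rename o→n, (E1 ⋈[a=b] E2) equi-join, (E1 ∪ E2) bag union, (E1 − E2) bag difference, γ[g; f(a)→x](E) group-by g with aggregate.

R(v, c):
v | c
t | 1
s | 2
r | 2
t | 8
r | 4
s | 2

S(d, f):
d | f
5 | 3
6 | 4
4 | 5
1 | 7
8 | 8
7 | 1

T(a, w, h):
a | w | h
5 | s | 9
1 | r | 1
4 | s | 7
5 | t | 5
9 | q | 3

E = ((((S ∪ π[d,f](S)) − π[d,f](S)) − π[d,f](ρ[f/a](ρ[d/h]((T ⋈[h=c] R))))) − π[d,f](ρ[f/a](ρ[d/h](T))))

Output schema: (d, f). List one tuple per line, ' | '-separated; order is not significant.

Stepwise |·|:
  S → 6
  S → 6
  π[d,f](S) → 6
  (S ∪ π[d,f](S)) → 12
  S → 6
  π[d,f](S) → 6
  ((S ∪ π[d,f](S)) − π[d,f](S)) → 6
  T → 5
  R → 6
  (T ⋈[h=c] R) → 1
  ρ[d/h]((T ⋈[h=c] R)) → 1
  ρ[f/a](ρ[d/h]((T ⋈[h=c] R))) → 1
  π[d,f](ρ[f/a](ρ[d/h]((T ⋈[h=c] R)))) → 1
  (((S ∪ π[d,f](S)) − π[d,f](S)) − π[d,f](ρ[f/a](ρ[d/h]((T ⋈[h=c] R))))) → 6
  T → 5
  ρ[d/h](T) → 5
  ρ[f/a](ρ[d/h](T)) → 5
  π[d,f](ρ[f/a](ρ[d/h](T))) → 5
  ((((S ∪ π[d,f](S)) − π[d,f](S)) − π[d,f](ρ[f/a](ρ[d/h]((T ⋈[h=c] R))))) − π[d,f](ρ[f/a](ρ[d/h](T)))) → 6

== RESULT ==
d | f
1 | 7
4 | 5
5 | 3
6 | 4
7 | 1
8 | 8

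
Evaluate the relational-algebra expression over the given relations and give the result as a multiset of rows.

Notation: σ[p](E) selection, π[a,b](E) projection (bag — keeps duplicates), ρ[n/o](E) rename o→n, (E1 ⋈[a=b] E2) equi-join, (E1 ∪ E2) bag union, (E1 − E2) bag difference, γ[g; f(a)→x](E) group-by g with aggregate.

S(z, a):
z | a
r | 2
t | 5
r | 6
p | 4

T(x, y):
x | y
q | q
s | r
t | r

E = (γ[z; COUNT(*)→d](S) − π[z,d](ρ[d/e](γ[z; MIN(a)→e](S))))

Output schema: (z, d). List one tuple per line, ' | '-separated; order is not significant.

Per-node cardinality:
  S → 4
  γ[z; COUNT(*)→d](S) → 3
  S → 4
  γ[z; MIN(a)→e](S) → 3
  ρ[d/e](γ[z; MIN(a)→e](S)) → 3
  π[z,d](ρ[d/e](γ[z; MIN(a)→e](S))) → 3
  (γ[z; COUNT(*)→d](S) − π[z,d](ρ[d/e](γ[z; MIN(a)→e](S)))) → 2

== RESULT ==
z | d
p | 1
t | 1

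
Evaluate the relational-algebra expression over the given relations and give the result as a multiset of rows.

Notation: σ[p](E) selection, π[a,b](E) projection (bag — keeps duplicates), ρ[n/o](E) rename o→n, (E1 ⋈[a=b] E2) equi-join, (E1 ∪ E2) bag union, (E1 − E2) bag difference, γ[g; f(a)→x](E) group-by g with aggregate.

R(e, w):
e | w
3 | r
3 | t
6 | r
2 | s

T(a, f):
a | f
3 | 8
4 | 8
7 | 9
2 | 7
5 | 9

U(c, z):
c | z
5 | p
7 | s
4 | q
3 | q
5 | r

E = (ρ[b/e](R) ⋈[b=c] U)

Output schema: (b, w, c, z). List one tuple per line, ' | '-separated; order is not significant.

Per-node cardinality:
  R → 4
  ρ[b/e](R) → 4
  U → 5
  (ρ[b/e](R) ⋈[b=c] U) → 2

== RESULT ==
b | w | c | z
3 | r | 3 | q
3 | t | 3 | q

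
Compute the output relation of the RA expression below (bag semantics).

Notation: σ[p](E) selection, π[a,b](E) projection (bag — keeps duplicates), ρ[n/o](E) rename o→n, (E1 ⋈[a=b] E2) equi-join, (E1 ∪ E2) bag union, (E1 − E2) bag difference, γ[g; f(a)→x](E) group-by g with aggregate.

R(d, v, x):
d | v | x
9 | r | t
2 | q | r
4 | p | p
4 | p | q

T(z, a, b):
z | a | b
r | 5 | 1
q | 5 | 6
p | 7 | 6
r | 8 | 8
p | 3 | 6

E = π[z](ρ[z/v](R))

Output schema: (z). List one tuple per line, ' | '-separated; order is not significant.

Stepwise |·|:
  R → 4
  ρ[z/v](R) → 4
  π[z](ρ[z/v](R)) → 4

== RESULT ==
z
p
p
q
r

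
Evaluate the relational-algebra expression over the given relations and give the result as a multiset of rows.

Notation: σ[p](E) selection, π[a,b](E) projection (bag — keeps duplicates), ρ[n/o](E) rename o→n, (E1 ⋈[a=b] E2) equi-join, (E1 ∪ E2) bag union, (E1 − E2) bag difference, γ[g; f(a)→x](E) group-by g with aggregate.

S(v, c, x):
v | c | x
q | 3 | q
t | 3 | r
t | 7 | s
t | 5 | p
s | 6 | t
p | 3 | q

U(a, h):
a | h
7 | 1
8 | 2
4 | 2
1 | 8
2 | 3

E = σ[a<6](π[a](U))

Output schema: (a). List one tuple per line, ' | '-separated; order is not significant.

Per-node cardinality:
  U → 5
  π[a](U) → 5
  σ[a<6](π[a](U)) → 3

== RESULT ==
a
1
2
4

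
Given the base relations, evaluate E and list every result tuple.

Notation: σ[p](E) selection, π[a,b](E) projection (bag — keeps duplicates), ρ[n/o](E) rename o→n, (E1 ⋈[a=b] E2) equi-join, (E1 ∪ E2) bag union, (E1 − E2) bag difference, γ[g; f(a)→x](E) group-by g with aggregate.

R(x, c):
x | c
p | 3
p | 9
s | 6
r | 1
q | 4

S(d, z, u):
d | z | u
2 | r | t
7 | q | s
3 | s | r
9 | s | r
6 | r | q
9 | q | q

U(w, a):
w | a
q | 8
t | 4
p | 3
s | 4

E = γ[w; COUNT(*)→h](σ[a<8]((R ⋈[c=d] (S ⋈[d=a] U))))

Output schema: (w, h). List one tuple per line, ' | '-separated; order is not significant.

Stepwise |·|:
  R → 5
  S → 6
  U → 4
  (S ⋈[d=a] U) → 1
  (R ⋈[c=d] (S ⋈[d=a] U)) → 1
  σ[a<8]((R ⋈[c=d] (S ⋈[d=a] U))) → 1
  γ[w; COUNT(*)→h](σ[a<8]((R ⋈[c=d] (S ⋈[d=a] U)))) → 1

== RESULT ==
w | h
p | 1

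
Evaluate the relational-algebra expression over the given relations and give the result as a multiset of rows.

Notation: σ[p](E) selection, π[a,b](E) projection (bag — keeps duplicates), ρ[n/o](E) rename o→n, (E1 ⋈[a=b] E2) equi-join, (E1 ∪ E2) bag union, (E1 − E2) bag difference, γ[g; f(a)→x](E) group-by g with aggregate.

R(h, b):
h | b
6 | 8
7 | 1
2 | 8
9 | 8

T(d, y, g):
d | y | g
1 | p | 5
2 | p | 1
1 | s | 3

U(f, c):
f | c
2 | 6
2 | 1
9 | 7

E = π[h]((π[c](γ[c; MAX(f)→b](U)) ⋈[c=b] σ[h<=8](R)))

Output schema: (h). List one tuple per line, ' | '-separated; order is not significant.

Row counts bottom-up:
  U → 3
  γ[c; MAX(f)→b](U) → 3
  π[c](γ[c; MAX(f)→b](U)) → 3
  R → 4
  σ[h<=8](R) → 3
  (π[c](γ[c; MAX(f)→b](U)) ⋈[c=b] σ[h<=8](R)) → 1
  π[h]((π[c](γ[c; MAX(f)→b](U)) ⋈[c=b] σ[h<=8](R))) → 1

== RESULT ==
h
7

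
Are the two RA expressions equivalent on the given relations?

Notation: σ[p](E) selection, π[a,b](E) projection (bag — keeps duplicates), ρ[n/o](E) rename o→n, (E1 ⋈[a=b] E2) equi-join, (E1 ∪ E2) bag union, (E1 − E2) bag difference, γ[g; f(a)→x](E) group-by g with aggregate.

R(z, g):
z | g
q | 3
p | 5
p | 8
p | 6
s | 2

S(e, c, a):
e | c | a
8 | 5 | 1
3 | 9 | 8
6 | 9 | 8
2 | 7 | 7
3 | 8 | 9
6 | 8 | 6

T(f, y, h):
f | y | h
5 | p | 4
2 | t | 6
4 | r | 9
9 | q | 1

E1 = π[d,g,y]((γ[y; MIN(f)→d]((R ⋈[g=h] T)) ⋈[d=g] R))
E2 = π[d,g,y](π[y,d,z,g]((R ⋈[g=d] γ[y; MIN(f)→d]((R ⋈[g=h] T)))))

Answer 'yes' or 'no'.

E1 per-node cardinality:
  R → 5
  T → 4
  (R ⋈[g=h] T) → 1
  γ[y; MIN(f)→d]((R ⋈[g=h] T)) → 1
  R → 5
  (γ[y; MIN(f)→d]((R ⋈[g=h] T)) ⋈[d=g] R) → 1
  π[d,g,y]((γ[y; MIN(f)→d]((R ⋈[g=h] T)) ⋈[d=g] R)) → 1
E2 per-node cardinality:
  R → 5
  R → 5
  T → 4
  (R ⋈[g=h] T) → 1
  γ[y; MIN(f)→d]((R ⋈[g=h] T)) → 1
  (R ⋈[g=d] γ[y; MIN(f)→d]((R ⋈[g=h] T))) → 1
  π[y,d,z,g]((R ⋈[g=d] γ[y; MIN(f)→d]((R ⋈[g=h] T)))) → 1
  π[d,g,y](π[y,d,z,g]((R ⋈[g=d] γ[y; MIN(f)→d]((R ⋈[g=h] T))))) → 1

E1 and E2 produce the same multiset:
d | g | y
2 | 2 | t

yes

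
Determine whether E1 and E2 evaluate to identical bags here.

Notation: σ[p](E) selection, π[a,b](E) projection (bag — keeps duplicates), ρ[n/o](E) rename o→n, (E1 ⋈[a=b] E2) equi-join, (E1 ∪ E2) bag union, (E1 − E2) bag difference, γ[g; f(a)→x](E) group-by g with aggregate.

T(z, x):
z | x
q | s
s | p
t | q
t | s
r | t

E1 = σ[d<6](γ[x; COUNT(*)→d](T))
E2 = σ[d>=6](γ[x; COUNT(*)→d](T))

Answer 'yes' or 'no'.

E1 per-node cardinality:
  T → 5
  γ[x; COUNT(*)→d](T) → 4
  σ[d<6](γ[x; COUNT(*)→d](T)) → 4
E2 per-node cardinality:
  T → 5
  γ[x; COUNT(*)→d](T) → 4
  σ[d>=6](γ[x; COUNT(*)→d](T)) → 0

E1 result:
x | d
p | 1
q | 1
s | 2
t | 1
E2 result:
x | d
(0 rows)
Witness: ('s', 2) appears 1× in E1 but 0× in E2.

no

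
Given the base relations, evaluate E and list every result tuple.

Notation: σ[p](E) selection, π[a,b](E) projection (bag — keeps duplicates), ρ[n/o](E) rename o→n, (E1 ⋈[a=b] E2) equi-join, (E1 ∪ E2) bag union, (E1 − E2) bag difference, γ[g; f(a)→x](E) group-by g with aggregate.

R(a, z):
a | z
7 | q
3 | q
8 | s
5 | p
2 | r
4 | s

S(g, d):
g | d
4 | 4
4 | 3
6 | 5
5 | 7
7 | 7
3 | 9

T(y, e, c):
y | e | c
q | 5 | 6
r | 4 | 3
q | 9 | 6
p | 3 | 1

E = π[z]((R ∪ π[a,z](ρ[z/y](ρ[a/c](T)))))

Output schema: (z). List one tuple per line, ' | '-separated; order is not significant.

Stepwise |·|:
  R → 6
  T → 4
  ρ[a/c](T) → 4
  ρ[z/y](ρ[a/c](T)) → 4
  π[a,z](ρ[z/y](ρ[a/c](T))) → 4
  (R ∪ π[a,z](ρ[z/y](ρ[a/c](T)))) → 10
  π[z]((R ∪ π[a,z](ρ[z/y](ρ[a/c](T))))) → 10

== RESULT ==
z
p
p
q
q
q
q
r
r
s
s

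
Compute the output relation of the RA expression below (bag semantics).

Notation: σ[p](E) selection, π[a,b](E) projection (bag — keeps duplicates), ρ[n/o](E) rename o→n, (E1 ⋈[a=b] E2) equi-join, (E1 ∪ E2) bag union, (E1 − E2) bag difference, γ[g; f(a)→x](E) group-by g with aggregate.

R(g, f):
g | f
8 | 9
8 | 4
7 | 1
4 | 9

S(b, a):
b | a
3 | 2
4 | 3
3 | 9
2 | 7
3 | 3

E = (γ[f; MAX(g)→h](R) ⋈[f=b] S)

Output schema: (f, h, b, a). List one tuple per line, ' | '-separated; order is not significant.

Per-node cardinality:
  R → 4
  γ[f; MAX(g)→h](R) → 3
  S → 5
  (γ[f; MAX(g)→h](R) ⋈[f=b] S) → 1

== RESULT ==
f | h | b | a
4 | 8 | 4 | 3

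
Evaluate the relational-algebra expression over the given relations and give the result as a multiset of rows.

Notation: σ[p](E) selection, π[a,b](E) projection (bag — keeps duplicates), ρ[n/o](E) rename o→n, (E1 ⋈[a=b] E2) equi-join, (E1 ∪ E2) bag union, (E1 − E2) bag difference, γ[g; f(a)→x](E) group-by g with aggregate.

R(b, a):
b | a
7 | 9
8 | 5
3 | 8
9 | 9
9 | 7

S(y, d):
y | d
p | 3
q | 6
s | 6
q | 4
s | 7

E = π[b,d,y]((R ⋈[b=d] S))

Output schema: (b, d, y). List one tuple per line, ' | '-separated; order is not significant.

Stepwise |·|:
  R → 5
  S → 5
  (R ⋈[b=d] S) → 2
  π[b,d,y]((R ⋈[b=d] S)) → 2

== RESULT ==
b | d | y
3 | 3 | p
7 | 7 | s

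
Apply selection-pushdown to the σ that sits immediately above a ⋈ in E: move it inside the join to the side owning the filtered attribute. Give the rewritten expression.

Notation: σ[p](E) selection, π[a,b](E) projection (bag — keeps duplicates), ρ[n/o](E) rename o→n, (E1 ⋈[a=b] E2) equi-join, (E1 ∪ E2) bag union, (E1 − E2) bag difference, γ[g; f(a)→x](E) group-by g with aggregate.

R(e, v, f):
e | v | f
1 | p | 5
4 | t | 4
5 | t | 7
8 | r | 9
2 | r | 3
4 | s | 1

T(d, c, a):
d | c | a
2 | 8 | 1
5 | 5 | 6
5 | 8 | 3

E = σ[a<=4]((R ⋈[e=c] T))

σ filters on a, owned by the right side.
E' = (R ⋈[e=c] σ[a<=4](T))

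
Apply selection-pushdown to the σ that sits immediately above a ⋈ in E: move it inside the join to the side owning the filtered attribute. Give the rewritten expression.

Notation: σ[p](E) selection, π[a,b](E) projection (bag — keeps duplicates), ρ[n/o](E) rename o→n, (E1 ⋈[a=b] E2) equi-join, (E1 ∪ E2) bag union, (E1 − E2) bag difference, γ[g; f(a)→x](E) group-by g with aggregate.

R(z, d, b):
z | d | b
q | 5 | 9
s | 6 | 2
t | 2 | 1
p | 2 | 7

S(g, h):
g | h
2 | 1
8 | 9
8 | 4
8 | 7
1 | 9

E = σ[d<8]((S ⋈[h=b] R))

σ filters on d, owned by the right side.
E' = (S ⋈[h=b] σ[d<8](R))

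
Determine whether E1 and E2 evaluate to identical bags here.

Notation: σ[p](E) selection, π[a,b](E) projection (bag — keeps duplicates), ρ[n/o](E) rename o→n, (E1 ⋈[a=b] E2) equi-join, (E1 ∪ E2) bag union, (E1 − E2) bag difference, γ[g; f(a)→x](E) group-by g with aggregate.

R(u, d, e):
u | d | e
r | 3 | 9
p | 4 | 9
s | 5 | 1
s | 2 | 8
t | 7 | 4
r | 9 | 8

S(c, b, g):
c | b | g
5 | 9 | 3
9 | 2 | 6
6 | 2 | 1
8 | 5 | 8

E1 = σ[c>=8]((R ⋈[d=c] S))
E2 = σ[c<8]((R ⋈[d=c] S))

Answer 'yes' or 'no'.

E1 row counts bottom-up:
  R → 6
  S → 4
  (R ⋈[d=c] S) → 2
  σ[c>=8]((R ⋈[d=c] S)) → 1
E2 row counts bottom-up:
  R → 6
  S → 4
  (R ⋈[d=c] S) → 2
  σ[c<8]((R ⋈[d=c] S)) → 1

E1 result:
u | d | e | c | b | g
r | 9 | 8 | 9 | 2 | 6
E2 result:
u | d | e | c | b | g
s | 5 | 1 | 5 | 9 | 3
Witness: ('s', 5, 1, 5, 9, 3) appears 0× in E1 but 1× in E2.

no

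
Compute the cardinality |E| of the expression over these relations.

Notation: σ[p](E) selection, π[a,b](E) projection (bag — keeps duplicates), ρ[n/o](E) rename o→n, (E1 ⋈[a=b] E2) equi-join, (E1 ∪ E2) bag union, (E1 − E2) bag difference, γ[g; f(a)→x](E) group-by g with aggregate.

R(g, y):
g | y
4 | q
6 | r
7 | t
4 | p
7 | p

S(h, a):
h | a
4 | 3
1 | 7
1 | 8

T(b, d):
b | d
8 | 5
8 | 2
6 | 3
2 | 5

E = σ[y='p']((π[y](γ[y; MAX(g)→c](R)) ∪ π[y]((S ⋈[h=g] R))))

Stepwise |·|:
  R → 5
  γ[y; MAX(g)→c](R) → 4
  π[y](γ[y; MAX(g)→c](R)) → 4
  S → 3
  R → 5
  (S ⋈[h=g] R) → 2
  π[y]((S ⋈[h=g] R)) → 2
  (π[y](γ[y; MAX(g)→c](R)) ∪ π[y]((S ⋈[h=g] R))) → 6
  σ[y='p']((π[y](γ[y; MAX(g)→c](R)) ∪ π[y]((S ⋈[h=g] R)))) → 2

|E| = 2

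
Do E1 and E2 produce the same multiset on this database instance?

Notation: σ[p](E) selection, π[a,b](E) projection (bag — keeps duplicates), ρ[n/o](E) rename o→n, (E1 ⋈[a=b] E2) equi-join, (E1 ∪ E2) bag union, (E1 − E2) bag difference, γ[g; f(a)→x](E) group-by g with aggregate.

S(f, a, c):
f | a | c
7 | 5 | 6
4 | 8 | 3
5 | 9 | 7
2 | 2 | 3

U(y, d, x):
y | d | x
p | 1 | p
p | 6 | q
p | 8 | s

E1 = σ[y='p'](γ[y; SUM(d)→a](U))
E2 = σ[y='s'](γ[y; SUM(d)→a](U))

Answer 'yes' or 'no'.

E1 subexpression sizes:
  U → 3
  γ[y; SUM(d)→a](U) → 1
  σ[y='p'](γ[y; SUM(d)→a](U)) → 1
E2 subexpression sizes:
  U → 3
  γ[y; SUM(d)→a](U) → 1
  σ[y='s'](γ[y; SUM(d)→a](U)) → 0

E1 result:
y | a
p | 15
E2 result:
y | a
(0 rows)
Witness: ('p', 15) appears 1× in E1 but 0× in E2.

no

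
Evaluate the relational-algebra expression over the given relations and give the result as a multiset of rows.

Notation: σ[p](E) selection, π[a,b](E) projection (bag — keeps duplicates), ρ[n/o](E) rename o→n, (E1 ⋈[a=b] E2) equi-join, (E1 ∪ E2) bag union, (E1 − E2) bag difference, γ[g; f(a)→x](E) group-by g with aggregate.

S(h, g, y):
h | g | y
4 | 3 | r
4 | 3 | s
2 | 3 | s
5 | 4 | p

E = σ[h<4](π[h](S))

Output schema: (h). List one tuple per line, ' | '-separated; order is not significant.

Subexpression sizes:
  S → 4
  π[h](S) → 4
  σ[h<4](π[h](S)) → 1

== RESULT ==
h
2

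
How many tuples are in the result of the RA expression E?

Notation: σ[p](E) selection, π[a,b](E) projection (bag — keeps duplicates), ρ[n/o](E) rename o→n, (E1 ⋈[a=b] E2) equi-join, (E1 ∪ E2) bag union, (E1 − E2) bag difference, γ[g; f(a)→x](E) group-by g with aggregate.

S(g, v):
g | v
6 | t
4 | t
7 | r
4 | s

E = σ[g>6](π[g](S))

Stepwise |·|:
  S → 4
  π[g](S) → 4
  σ[g>6](π[g](S)) → 1

|E| = 1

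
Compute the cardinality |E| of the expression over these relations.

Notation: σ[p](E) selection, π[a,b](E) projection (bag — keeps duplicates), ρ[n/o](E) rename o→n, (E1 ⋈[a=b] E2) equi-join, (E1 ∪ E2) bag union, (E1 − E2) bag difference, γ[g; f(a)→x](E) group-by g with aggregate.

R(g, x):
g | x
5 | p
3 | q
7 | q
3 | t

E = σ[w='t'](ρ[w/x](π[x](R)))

Per-node cardinality:
  R → 4
  π[x](R) → 4
  ρ[w/x](π[x](R)) → 4
  σ[w='t'](ρ[w/x](π[x](R))) → 1

|E| = 1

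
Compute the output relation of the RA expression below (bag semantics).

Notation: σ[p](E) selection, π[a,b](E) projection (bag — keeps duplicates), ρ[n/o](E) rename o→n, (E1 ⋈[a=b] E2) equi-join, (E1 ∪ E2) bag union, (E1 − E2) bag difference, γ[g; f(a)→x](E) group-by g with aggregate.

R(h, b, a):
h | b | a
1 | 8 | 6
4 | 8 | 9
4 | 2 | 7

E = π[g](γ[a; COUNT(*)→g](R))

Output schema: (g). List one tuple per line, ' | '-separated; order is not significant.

Row counts bottom-up:
  R → 3
  γ[a; COUNT(*)→g](R) → 3
  π[g](γ[a; COUNT(*)→g](R)) → 3

== RESULT ==
g
1
1
1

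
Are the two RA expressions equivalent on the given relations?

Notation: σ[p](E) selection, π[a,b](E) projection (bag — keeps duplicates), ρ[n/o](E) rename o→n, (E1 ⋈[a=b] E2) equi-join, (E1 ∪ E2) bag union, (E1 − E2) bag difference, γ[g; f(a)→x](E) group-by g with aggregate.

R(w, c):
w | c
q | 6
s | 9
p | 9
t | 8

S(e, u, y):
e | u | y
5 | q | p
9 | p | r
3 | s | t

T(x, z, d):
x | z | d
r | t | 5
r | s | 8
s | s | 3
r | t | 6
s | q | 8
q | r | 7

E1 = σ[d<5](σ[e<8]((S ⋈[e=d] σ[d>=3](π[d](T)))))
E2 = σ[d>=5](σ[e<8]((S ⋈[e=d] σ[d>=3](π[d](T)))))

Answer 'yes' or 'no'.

E1 row counts bottom-up:
  S → 3
  T → 6
  π[d](T) → 6
  σ[d>=3](π[d](T)) → 6
  (S ⋈[e=d] σ[d>=3](π[d](T))) → 2
  σ[e<8]((S ⋈[e=d] σ[d>=3](π[d](T)))) → 2
  σ[d<5](σ[e<8]((S ⋈[e=d] σ[d>=3](π[d](T))))) → 1
E2 row counts bottom-up:
  S → 3
  T → 6
  π[d](T) → 6
  σ[d>=3](π[d](T)) → 6
  (S ⋈[e=d] σ[d>=3](π[d](T))) → 2
  σ[e<8]((S ⋈[e=d] σ[d>=3](π[d](T)))) → 2
  σ[d>=5](σ[e<8]((S ⋈[e=d] σ[d>=3](π[d](T))))) → 1

E1 result:
e | u | y | d
3 | s | t | 3
E2 result:
e | u | y | d
5 | q | p | 5
Witness: (5, 'q', 'p', 5) appears 0× in E1 but 1× in E2.

no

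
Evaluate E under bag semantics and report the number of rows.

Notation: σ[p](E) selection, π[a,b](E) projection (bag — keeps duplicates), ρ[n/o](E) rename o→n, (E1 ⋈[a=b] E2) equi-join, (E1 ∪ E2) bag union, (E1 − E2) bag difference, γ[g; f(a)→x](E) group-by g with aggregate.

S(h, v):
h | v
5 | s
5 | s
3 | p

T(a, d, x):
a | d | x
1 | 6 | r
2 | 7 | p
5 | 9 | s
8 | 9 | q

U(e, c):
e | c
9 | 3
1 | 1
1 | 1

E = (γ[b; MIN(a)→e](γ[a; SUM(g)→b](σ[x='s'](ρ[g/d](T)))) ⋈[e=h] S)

Row counts bottom-up:
  T → 4
  ρ[g/d](T) → 4
  σ[x='s'](ρ[g/d](T)) → 1
  γ[a; SUM(g)→b](σ[x='s'](ρ[g/d](T))) → 1
  γ[b; MIN(a)→e](γ[a; SUM(g)→b](σ[x='s'](ρ[g/d](T)))) → 1
  S → 3
  (γ[b; MIN(a)→e](γ[a; SUM(g)→b](σ[x='s'](ρ[g/d](T)))) ⋈[e=h] S) → 2

|E| = 2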